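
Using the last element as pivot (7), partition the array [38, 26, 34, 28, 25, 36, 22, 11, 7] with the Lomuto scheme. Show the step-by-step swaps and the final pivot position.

Lomuto partition with pivot = 7:

Initial array: [38, 26, 34, 28, 25, 36, 22, 11, 7]

arr[0]=38 > 7: no swap
arr[1]=26 > 7: no swap
arr[2]=34 > 7: no swap
arr[3]=28 > 7: no swap
arr[4]=25 > 7: no swap
arr[5]=36 > 7: no swap
arr[6]=22 > 7: no swap
arr[7]=11 > 7: no swap

Place pivot at position 0: [7, 26, 34, 28, 25, 36, 22, 11, 38]
Pivot position: 0

After partitioning with pivot 7, the array becomes [7, 26, 34, 28, 25, 36, 22, 11, 38]. The pivot is placed at index 0. All elements to the left of the pivot are <= 7, and all elements to the right are > 7.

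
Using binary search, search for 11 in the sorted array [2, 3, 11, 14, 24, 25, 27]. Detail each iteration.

Binary search for 11 in [2, 3, 11, 14, 24, 25, 27]:

lo=0, hi=6, mid=3, arr[mid]=14 -> 14 > 11, search left half
lo=0, hi=2, mid=1, arr[mid]=3 -> 3 < 11, search right half
lo=2, hi=2, mid=2, arr[mid]=11 -> Found target at index 2!

Binary search finds 11 at index 2 after 3 comparisons. The search repeatedly halves the search space by comparing with the middle element.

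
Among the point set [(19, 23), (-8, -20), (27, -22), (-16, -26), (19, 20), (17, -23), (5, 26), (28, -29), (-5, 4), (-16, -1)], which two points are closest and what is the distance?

Computing all pairwise distances among 10 points:

d((19, 23), (-8, -20)) = 50.774
d((19, 23), (27, -22)) = 45.7056
d((19, 23), (-16, -26)) = 60.2163
d((19, 23), (19, 20)) = 3.0 <-- minimum
d((19, 23), (17, -23)) = 46.0435
d((19, 23), (5, 26)) = 14.3178
d((19, 23), (28, -29)) = 52.7731
d((19, 23), (-5, 4)) = 30.6105
d((19, 23), (-16, -1)) = 42.4382
d((-8, -20), (27, -22)) = 35.0571
d((-8, -20), (-16, -26)) = 10.0
d((-8, -20), (19, 20)) = 48.2597
d((-8, -20), (17, -23)) = 25.1794
d((-8, -20), (5, 26)) = 47.8017
d((-8, -20), (28, -29)) = 37.108
d((-8, -20), (-5, 4)) = 24.1868
d((-8, -20), (-16, -1)) = 20.6155
d((27, -22), (-16, -26)) = 43.1856
d((27, -22), (19, 20)) = 42.7551
d((27, -22), (17, -23)) = 10.0499
d((27, -22), (5, 26)) = 52.8015
d((27, -22), (28, -29)) = 7.0711
d((27, -22), (-5, 4)) = 41.2311
d((27, -22), (-16, -1)) = 47.8539
d((-16, -26), (19, 20)) = 57.8014
d((-16, -26), (17, -23)) = 33.1361
d((-16, -26), (5, 26)) = 56.0803
d((-16, -26), (28, -29)) = 44.1022
d((-16, -26), (-5, 4)) = 31.9531
d((-16, -26), (-16, -1)) = 25.0
d((19, 20), (17, -23)) = 43.0465
d((19, 20), (5, 26)) = 15.2315
d((19, 20), (28, -29)) = 49.8197
d((19, 20), (-5, 4)) = 28.8444
d((19, 20), (-16, -1)) = 40.8167
d((17, -23), (5, 26)) = 50.448
d((17, -23), (28, -29)) = 12.53
d((17, -23), (-5, 4)) = 34.8281
d((17, -23), (-16, -1)) = 39.6611
d((5, 26), (28, -29)) = 59.6154
d((5, 26), (-5, 4)) = 24.1661
d((5, 26), (-16, -1)) = 34.2053
d((28, -29), (-5, 4)) = 46.669
d((28, -29), (-16, -1)) = 52.1536
d((-5, 4), (-16, -1)) = 12.083

Closest pair: (19, 23) and (19, 20) with distance 3.0

The closest pair is (19, 23) and (19, 20) with Euclidean distance 3.0. For 10 points, brute-force pairwise comparison is shown above. For large n, the divide-and-conquer algorithm (sort by x, recurse on halves, check the dividing strip) achieves O(n log n).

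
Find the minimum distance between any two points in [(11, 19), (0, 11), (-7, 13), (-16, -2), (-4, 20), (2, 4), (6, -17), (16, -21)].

Computing all pairwise distances among 8 points:

d((11, 19), (0, 11)) = 13.6015
d((11, 19), (-7, 13)) = 18.9737
d((11, 19), (-16, -2)) = 34.2053
d((11, 19), (-4, 20)) = 15.0333
d((11, 19), (2, 4)) = 17.4929
d((11, 19), (6, -17)) = 36.3456
d((11, 19), (16, -21)) = 40.3113
d((0, 11), (-7, 13)) = 7.2801 <-- minimum
d((0, 11), (-16, -2)) = 20.6155
d((0, 11), (-4, 20)) = 9.8489
d((0, 11), (2, 4)) = 7.2801 <-- minimum
d((0, 11), (6, -17)) = 28.6356
d((0, 11), (16, -21)) = 35.7771
d((-7, 13), (-16, -2)) = 17.4929
d((-7, 13), (-4, 20)) = 7.6158
d((-7, 13), (2, 4)) = 12.7279
d((-7, 13), (6, -17)) = 32.6956
d((-7, 13), (16, -21)) = 41.0488
d((-16, -2), (-4, 20)) = 25.0599
d((-16, -2), (2, 4)) = 18.9737
d((-16, -2), (6, -17)) = 26.6271
d((-16, -2), (16, -21)) = 37.2156
d((-4, 20), (2, 4)) = 17.088
d((-4, 20), (6, -17)) = 38.3275
d((-4, 20), (16, -21)) = 45.618
d((2, 4), (6, -17)) = 21.3776
d((2, 4), (16, -21)) = 28.6531
d((6, -17), (16, -21)) = 10.7703

Minimum distance: 7.2801 (tie among 2 pairs: (0, 11) and (-7, 13); (0, 11) and (2, 4))

The minimum Euclidean distance is 7.2801. There is a tie: 2 pairs achieve this minimum — (0, 11) and (-7, 13); (0, 11) and (2, 4). Any of these is a valid closest pair. For 8 points, brute-force pairwise comparison is shown above. For large n, the divide-and-conquer algorithm (sort by x, recurse on halves, check the dividing strip) achieves O(n log n).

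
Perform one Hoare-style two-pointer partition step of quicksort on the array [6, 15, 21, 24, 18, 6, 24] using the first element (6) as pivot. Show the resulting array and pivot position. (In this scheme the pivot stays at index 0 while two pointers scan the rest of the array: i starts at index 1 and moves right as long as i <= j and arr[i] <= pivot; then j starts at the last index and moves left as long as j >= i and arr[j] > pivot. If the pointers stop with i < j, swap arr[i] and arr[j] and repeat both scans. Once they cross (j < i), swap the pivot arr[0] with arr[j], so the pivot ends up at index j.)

Hoare-style two-pointer partition with pivot = 6:

Initial array: [6, 15, 21, 24, 18, 6, 24]

Pointers start at i = 1, j = 6.
i stops at index 1 (arr[1]=15 > 6), j stops at index 5 (arr[5]=6 <= 6): swap arr[1] and arr[5], array becomes [6, 6, 21, 24, 18, 15, 24]
i ends at 2, j ends at 1: the pointers have crossed (j < i), so scanning stops.

Swap pivot arr[0] with arr[1] to place pivot at position 1: [6, 6, 21, 24, 18, 15, 24]
Pivot position: 1

After partitioning with pivot 6, the array becomes [6, 6, 21, 24, 18, 15, 24]. The pivot is placed at index 1. All elements to the left of the pivot are <= 6, and all elements to the right are > 6.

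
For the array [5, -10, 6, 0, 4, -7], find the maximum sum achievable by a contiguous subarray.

Using Kadane's algorithm on [5, -10, 6, 0, 4, -7]:

Scanning through the array:
Position 1 (value -10): max_ending_here = -5, max_so_far = 5
Position 2 (value 6): max_ending_here = 6, max_so_far = 6
Position 3 (value 0): max_ending_here = 6, max_so_far = 6
Position 4 (value 4): max_ending_here = 10, max_so_far = 10
Position 5 (value -7): max_ending_here = 3, max_so_far = 10

Maximum subarray: [6, 0, 4]
Maximum sum: 10

The maximum subarray is [6, 0, 4] with sum 10. This subarray runs from index 2 to index 4.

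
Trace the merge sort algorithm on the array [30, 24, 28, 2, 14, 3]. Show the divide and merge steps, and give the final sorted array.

Merge sort trace:

Split: [30, 24, 28, 2, 14, 3] -> [30, 24, 28] and [2, 14, 3]
  Split: [30, 24, 28] -> [30] and [24, 28]
    Split: [24, 28] -> [24] and [28]
    Merge: [24] + [28] -> [24, 28]
  Merge: [30] + [24, 28] -> [24, 28, 30]
  Split: [2, 14, 3] -> [2] and [14, 3]
    Split: [14, 3] -> [14] and [3]
    Merge: [14] + [3] -> [3, 14]
  Merge: [2] + [3, 14] -> [2, 3, 14]
Merge: [24, 28, 30] + [2, 3, 14] -> [2, 3, 14, 24, 28, 30]

Final sorted array: [2, 3, 14, 24, 28, 30]

The merge sort proceeds by recursively splitting the array and merging sorted halves.
After all merges, the sorted array is [2, 3, 14, 24, 28, 30].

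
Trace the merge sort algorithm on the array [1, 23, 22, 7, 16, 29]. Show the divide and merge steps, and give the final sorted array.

Merge sort trace:

Split: [1, 23, 22, 7, 16, 29] -> [1, 23, 22] and [7, 16, 29]
  Split: [1, 23, 22] -> [1] and [23, 22]
    Split: [23, 22] -> [23] and [22]
    Merge: [23] + [22] -> [22, 23]
  Merge: [1] + [22, 23] -> [1, 22, 23]
  Split: [7, 16, 29] -> [7] and [16, 29]
    Split: [16, 29] -> [16] and [29]
    Merge: [16] + [29] -> [16, 29]
  Merge: [7] + [16, 29] -> [7, 16, 29]
Merge: [1, 22, 23] + [7, 16, 29] -> [1, 7, 16, 22, 23, 29]

Final sorted array: [1, 7, 16, 22, 23, 29]

The merge sort proceeds by recursively splitting the array and merging sorted halves.
After all merges, the sorted array is [1, 7, 16, 22, 23, 29].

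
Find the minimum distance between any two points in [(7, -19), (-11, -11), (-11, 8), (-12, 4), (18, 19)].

Computing all pairwise distances among 5 points:

d((7, -19), (-11, -11)) = 19.6977
d((7, -19), (-11, 8)) = 32.45
d((7, -19), (-12, 4)) = 29.8329
d((7, -19), (18, 19)) = 39.5601
d((-11, -11), (-11, 8)) = 19.0
d((-11, -11), (-12, 4)) = 15.0333
d((-11, -11), (18, 19)) = 41.7253
d((-11, 8), (-12, 4)) = 4.1231 <-- minimum
d((-11, 8), (18, 19)) = 31.0161
d((-12, 4), (18, 19)) = 33.541

Closest pair: (-11, 8) and (-12, 4) with distance 4.1231

The closest pair is (-11, 8) and (-12, 4) with Euclidean distance 4.1231. For 5 points, brute-force pairwise comparison is shown above. For large n, the divide-and-conquer algorithm (sort by x, recurse on halves, check the dividing strip) achieves O(n log n).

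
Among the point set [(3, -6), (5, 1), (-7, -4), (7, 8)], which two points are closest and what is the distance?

Computing all pairwise distances among 4 points:

d((3, -6), (5, 1)) = 7.2801 <-- minimum
d((3, -6), (-7, -4)) = 10.198
d((3, -6), (7, 8)) = 14.5602
d((5, 1), (-7, -4)) = 13.0
d((5, 1), (7, 8)) = 7.2801 <-- minimum
d((-7, -4), (7, 8)) = 18.4391

Minimum distance: 7.2801 (tie among 2 pairs: (3, -6) and (5, 1); (5, 1) and (7, 8))

The minimum Euclidean distance is 7.2801. There is a tie: 2 pairs achieve this minimum — (3, -6) and (5, 1); (5, 1) and (7, 8). Any of these is a valid closest pair. For 4 points, brute-force pairwise comparison is shown above. For large n, the divide-and-conquer algorithm (sort by x, recurse on halves, check the dividing strip) achieves O(n log n).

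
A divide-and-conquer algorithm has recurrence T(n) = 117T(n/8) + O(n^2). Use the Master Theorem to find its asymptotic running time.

Master Theorem for T(n) = 117T(n/8) + O(n^2):

a = 117, b = 8, c = 2
log_b(a) = log_8(117) = 2.2901

Case 1: c = 2 < log_8(117) = 2.2901
T(n) = O(n^(log_8 117))

For T(n) = 117T(n/8) + O(n^2): log_8(117) = 2.2901. This is Case 1 of the Master Theorem (c < log_b(a), work dominated by leaves), giving O(n^(log_8 117)).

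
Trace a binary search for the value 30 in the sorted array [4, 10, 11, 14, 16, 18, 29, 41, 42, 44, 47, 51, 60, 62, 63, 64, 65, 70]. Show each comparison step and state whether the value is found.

Binary search for 30 in [4, 10, 11, 14, 16, 18, 29, 41, 42, 44, 47, 51, 60, 62, 63, 64, 65, 70]:

lo=0, hi=17, mid=8, arr[mid]=42 -> 42 > 30, search left half
lo=0, hi=7, mid=3, arr[mid]=14 -> 14 < 30, search right half
lo=4, hi=7, mid=5, arr[mid]=18 -> 18 < 30, search right half
lo=6, hi=7, mid=6, arr[mid]=29 -> 29 < 30, search right half
lo=7, hi=7, mid=7, arr[mid]=41 -> 41 > 30, search left half
lo=7 > hi=6, target 30 not found

Binary search determines that 30 is not in the array after 5 comparisons. The search space was exhausted without finding the target.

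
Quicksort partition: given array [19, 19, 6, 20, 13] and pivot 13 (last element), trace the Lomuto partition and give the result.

Lomuto partition with pivot = 13:

Initial array: [19, 19, 6, 20, 13]

arr[0]=19 > 13: no swap
arr[1]=19 > 13: no swap
arr[2]=6 <= 13: swap with position 0, array becomes [6, 19, 19, 20, 13]
arr[3]=20 > 13: no swap

Place pivot at position 1: [6, 13, 19, 20, 19]
Pivot position: 1

After partitioning with pivot 13, the array becomes [6, 13, 19, 20, 19]. The pivot is placed at index 1. All elements to the left of the pivot are <= 13, and all elements to the right are > 13.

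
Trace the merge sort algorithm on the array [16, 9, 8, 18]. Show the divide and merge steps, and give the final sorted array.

Merge sort trace:

Split: [16, 9, 8, 18] -> [16, 9] and [8, 18]
  Split: [16, 9] -> [16] and [9]
  Merge: [16] + [9] -> [9, 16]
  Split: [8, 18] -> [8] and [18]
  Merge: [8] + [18] -> [8, 18]
Merge: [9, 16] + [8, 18] -> [8, 9, 16, 18]

Final sorted array: [8, 9, 16, 18]

The merge sort proceeds by recursively splitting the array and merging sorted halves.
After all merges, the sorted array is [8, 9, 16, 18].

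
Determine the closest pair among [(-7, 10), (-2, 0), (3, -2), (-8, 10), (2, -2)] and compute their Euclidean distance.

Computing all pairwise distances among 5 points:

d((-7, 10), (-2, 0)) = 11.1803
d((-7, 10), (3, -2)) = 15.6205
d((-7, 10), (-8, 10)) = 1.0 <-- minimum
d((-7, 10), (2, -2)) = 15.0
d((-2, 0), (3, -2)) = 5.3852
d((-2, 0), (-8, 10)) = 11.6619
d((-2, 0), (2, -2)) = 4.4721
d((3, -2), (-8, 10)) = 16.2788
d((3, -2), (2, -2)) = 1.0 <-- minimum
d((-8, 10), (2, -2)) = 15.6205

Minimum distance: 1.0 (tie among 2 pairs: (-7, 10) and (-8, 10); (3, -2) and (2, -2))

The minimum Euclidean distance is 1.0. There is a tie: 2 pairs achieve this minimum — (-7, 10) and (-8, 10); (3, -2) and (2, -2). Any of these is a valid closest pair. For 5 points, brute-force pairwise comparison is shown above. For large n, the divide-and-conquer algorithm (sort by x, recurse on halves, check the dividing strip) achieves O(n log n).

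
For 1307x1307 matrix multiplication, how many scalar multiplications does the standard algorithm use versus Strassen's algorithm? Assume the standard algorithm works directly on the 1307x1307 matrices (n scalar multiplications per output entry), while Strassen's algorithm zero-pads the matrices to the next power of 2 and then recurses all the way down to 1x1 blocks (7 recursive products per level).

Matrix multiplication for 1307x1307 matrices:

Strassen's algorithm requires power-of-2 dimensions. Pad 1307x1307 to 2048x2048 (next power of 2).

Standard algorithm: 1307^3 = 2232681443 multiplications
Strassen's algorithm: 7^(log2(2048)) = 7^11 = 1977326743 multiplications
Savings: 2232681443 - 1977326743 = 255354700 multiplications

Standard: 2232681443 multiplications (1307^3). Strassen: 1977326743 multiplications (7^11, after padding to 2048x2048). Strassen reduces 8 recursive multiplications to 7 at each level.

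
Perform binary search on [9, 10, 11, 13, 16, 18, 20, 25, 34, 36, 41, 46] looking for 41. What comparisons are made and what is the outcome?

Binary search for 41 in [9, 10, 11, 13, 16, 18, 20, 25, 34, 36, 41, 46]:

lo=0, hi=11, mid=5, arr[mid]=18 -> 18 < 41, search right half
lo=6, hi=11, mid=8, arr[mid]=34 -> 34 < 41, search right half
lo=9, hi=11, mid=10, arr[mid]=41 -> Found target at index 10!

Binary search finds 41 at index 10 after 3 comparisons. The search repeatedly halves the search space by comparing with the middle element.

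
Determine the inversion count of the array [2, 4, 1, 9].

Finding inversions in [2, 4, 1, 9]:

(0, 2): arr[0]=2 > arr[2]=1
(1, 2): arr[1]=4 > arr[2]=1

Total inversions: 2

The array has 2 inversion(s): (0,2), (1,2). Each pair (i,j) satisfies i < j and arr[i] > arr[j].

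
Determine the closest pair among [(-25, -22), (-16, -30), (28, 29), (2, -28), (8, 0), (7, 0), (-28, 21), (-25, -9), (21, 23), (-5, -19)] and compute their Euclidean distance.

Computing all pairwise distances among 10 points:

d((-25, -22), (-16, -30)) = 12.0416
d((-25, -22), (28, 29)) = 73.5527
d((-25, -22), (2, -28)) = 27.6586
d((-25, -22), (8, 0)) = 39.6611
d((-25, -22), (7, 0)) = 38.833
d((-25, -22), (-28, 21)) = 43.1045
d((-25, -22), (-25, -9)) = 13.0
d((-25, -22), (21, 23)) = 64.3506
d((-25, -22), (-5, -19)) = 20.2237
d((-16, -30), (28, 29)) = 73.6003
d((-16, -30), (2, -28)) = 18.1108
d((-16, -30), (8, 0)) = 38.4187
d((-16, -30), (7, 0)) = 37.8021
d((-16, -30), (-28, 21)) = 52.3927
d((-16, -30), (-25, -9)) = 22.8473
d((-16, -30), (21, 23)) = 64.6375
d((-16, -30), (-5, -19)) = 15.5563
d((28, 29), (2, -28)) = 62.6498
d((28, 29), (8, 0)) = 35.2278
d((28, 29), (7, 0)) = 35.805
d((28, 29), (-28, 21)) = 56.5685
d((28, 29), (-25, -9)) = 65.215
d((28, 29), (21, 23)) = 9.2195
d((28, 29), (-5, -19)) = 58.2495
d((2, -28), (8, 0)) = 28.6356
d((2, -28), (7, 0)) = 28.4429
d((2, -28), (-28, 21)) = 57.4543
d((2, -28), (-25, -9)) = 33.0151
d((2, -28), (21, 23)) = 54.4243
d((2, -28), (-5, -19)) = 11.4018
d((8, 0), (7, 0)) = 1.0 <-- minimum
d((8, 0), (-28, 21)) = 41.6773
d((8, 0), (-25, -9)) = 34.2053
d((8, 0), (21, 23)) = 26.4197
d((8, 0), (-5, -19)) = 23.0217
d((7, 0), (-28, 21)) = 40.8167
d((7, 0), (-25, -9)) = 33.2415
d((7, 0), (21, 23)) = 26.9258
d((7, 0), (-5, -19)) = 22.4722
d((-28, 21), (-25, -9)) = 30.1496
d((-28, 21), (21, 23)) = 49.0408
d((-28, 21), (-5, -19)) = 46.1411
d((-25, -9), (21, 23)) = 56.0357
d((-25, -9), (-5, -19)) = 22.3607
d((21, 23), (-5, -19)) = 49.3964

Closest pair: (8, 0) and (7, 0) with distance 1.0

The closest pair is (8, 0) and (7, 0) with Euclidean distance 1.0. For 10 points, brute-force pairwise comparison is shown above. For large n, the divide-and-conquer algorithm (sort by x, recurse on halves, check the dividing strip) achieves O(n log n).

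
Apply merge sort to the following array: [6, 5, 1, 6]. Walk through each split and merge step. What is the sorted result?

Merge sort trace:

Split: [6, 5, 1, 6] -> [6, 5] and [1, 6]
  Split: [6, 5] -> [6] and [5]
  Merge: [6] + [5] -> [5, 6]
  Split: [1, 6] -> [1] and [6]
  Merge: [1] + [6] -> [1, 6]
Merge: [5, 6] + [1, 6] -> [1, 5, 6, 6]

Final sorted array: [1, 5, 6, 6]

The merge sort proceeds by recursively splitting the array and merging sorted halves.
After all merges, the sorted array is [1, 5, 6, 6].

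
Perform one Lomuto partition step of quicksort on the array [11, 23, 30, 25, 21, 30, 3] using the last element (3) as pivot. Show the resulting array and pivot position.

Lomuto partition with pivot = 3:

Initial array: [11, 23, 30, 25, 21, 30, 3]

arr[0]=11 > 3: no swap
arr[1]=23 > 3: no swap
arr[2]=30 > 3: no swap
arr[3]=25 > 3: no swap
arr[4]=21 > 3: no swap
arr[5]=30 > 3: no swap

Place pivot at position 0: [3, 23, 30, 25, 21, 30, 11]
Pivot position: 0

After partitioning with pivot 3, the array becomes [3, 23, 30, 25, 21, 30, 11]. The pivot is placed at index 0. All elements to the left of the pivot are <= 3, and all elements to the right are > 3.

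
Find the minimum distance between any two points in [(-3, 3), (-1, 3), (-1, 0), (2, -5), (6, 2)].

Computing all pairwise distances among 5 points:

d((-3, 3), (-1, 3)) = 2.0 <-- minimum
d((-3, 3), (-1, 0)) = 3.6056
d((-3, 3), (2, -5)) = 9.434
d((-3, 3), (6, 2)) = 9.0554
d((-1, 3), (-1, 0)) = 3.0
d((-1, 3), (2, -5)) = 8.544
d((-1, 3), (6, 2)) = 7.0711
d((-1, 0), (2, -5)) = 5.831
d((-1, 0), (6, 2)) = 7.2801
d((2, -5), (6, 2)) = 8.0623

Closest pair: (-3, 3) and (-1, 3) with distance 2.0

The closest pair is (-3, 3) and (-1, 3) with Euclidean distance 2.0. For 5 points, brute-force pairwise comparison is shown above. For large n, the divide-and-conquer algorithm (sort by x, recurse on halves, check the dividing strip) achieves O(n log n).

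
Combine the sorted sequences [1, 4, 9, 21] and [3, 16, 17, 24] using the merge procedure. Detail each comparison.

Merging process:

Compare 1 vs 3: take 1 from left. Merged: [1]
Compare 4 vs 3: take 3 from right. Merged: [1, 3]
Compare 4 vs 16: take 4 from left. Merged: [1, 3, 4]
Compare 9 vs 16: take 9 from left. Merged: [1, 3, 4, 9]
Compare 21 vs 16: take 16 from right. Merged: [1, 3, 4, 9, 16]
Compare 21 vs 17: take 17 from right. Merged: [1, 3, 4, 9, 16, 17]
Compare 21 vs 24: take 21 from left. Merged: [1, 3, 4, 9, 16, 17, 21]
Append remaining from right: [24]. Merged: [1, 3, 4, 9, 16, 17, 21, 24]

Final merged array: [1, 3, 4, 9, 16, 17, 21, 24]
Total comparisons: 7

The merged array is [1, 3, 4, 9, 16, 17, 21, 24], requiring 7 comparisons. The merge step runs in O(n) time where n is the total number of elements.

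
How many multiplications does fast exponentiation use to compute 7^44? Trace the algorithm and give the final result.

Computing 7^44 by squaring (build up from 7^1; each line after the first costs one multiplication):

7^1 = 7
7^2 = (7^1)^2 = 7^2 = 49
7^4 = (7^2)^2 = 49^2 = 2401
7^5 = 7 * 7^4 = 7 * 2401 = 16807
7^10 = (7^5)^2 = 16807^2 = 282475249
7^11 = 7 * 7^10 = 7 * 282475249 = 1977326743
7^22 = (7^11)^2 = 1977326743^2 = 3909821048582988049
7^44 = (7^22)^2 = 3909821048582988049^2 = 15286700631942576193765185769276826401

Result: 15286700631942576193765185769276826401
Multiplications needed: 7 (7 lines after 7^1)

7^44 = 15286700631942576193765185769276826401. Using exponentiation by squaring, this requires 7 multiplications. The key idea: if the exponent is even, square the half-power; if odd, multiply by the base once.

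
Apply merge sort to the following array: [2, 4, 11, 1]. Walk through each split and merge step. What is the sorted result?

Merge sort trace:

Split: [2, 4, 11, 1] -> [2, 4] and [11, 1]
  Split: [2, 4] -> [2] and [4]
  Merge: [2] + [4] -> [2, 4]
  Split: [11, 1] -> [11] and [1]
  Merge: [11] + [1] -> [1, 11]
Merge: [2, 4] + [1, 11] -> [1, 2, 4, 11]

Final sorted array: [1, 2, 4, 11]

The merge sort proceeds by recursively splitting the array and merging sorted halves.
After all merges, the sorted array is [1, 2, 4, 11].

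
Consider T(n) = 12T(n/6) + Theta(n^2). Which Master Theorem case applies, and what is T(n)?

Master Theorem for T(n) = 12T(n/6) + O(n^2):

a = 12, b = 6, c = 2
log_b(a) = log_6(12) = 1.3869

Case 3: c = 2 > log_6(12) = 1.3869
T(n) = O(n^2) = O(n^2)

For T(n) = 12T(n/6) + O(n^2): log_6(12) = 1.3869. This is Case 3 of the Master Theorem (c > log_b(a), work dominated by root), giving O(n^2).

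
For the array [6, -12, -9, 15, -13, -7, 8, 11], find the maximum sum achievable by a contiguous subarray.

Using Kadane's algorithm on [6, -12, -9, 15, -13, -7, 8, 11]:

Scanning through the array:
Position 1 (value -12): max_ending_here = -6, max_so_far = 6
Position 2 (value -9): max_ending_here = -9, max_so_far = 6
Position 3 (value 15): max_ending_here = 15, max_so_far = 15
Position 4 (value -13): max_ending_here = 2, max_so_far = 15
Position 5 (value -7): max_ending_here = -5, max_so_far = 15
Position 6 (value 8): max_ending_here = 8, max_so_far = 15
Position 7 (value 11): max_ending_here = 19, max_so_far = 19

Maximum subarray: [8, 11]
Maximum sum: 19

The maximum subarray is [8, 11] with sum 19. This subarray runs from index 6 to index 7.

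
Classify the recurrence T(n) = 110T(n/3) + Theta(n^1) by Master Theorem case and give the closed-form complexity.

Master Theorem for T(n) = 110T(n/3) + O(n^1):

a = 110, b = 3, c = 1
log_b(a) = log_3(110) = 4.2786

Case 1: c = 1 < log_3(110) = 4.2786
T(n) = O(n^(log_3 110))

For T(n) = 110T(n/3) + O(n^1): log_3(110) = 4.2786. This is Case 1 of the Master Theorem (c < log_b(a), work dominated by leaves), giving O(n^(log_3 110)).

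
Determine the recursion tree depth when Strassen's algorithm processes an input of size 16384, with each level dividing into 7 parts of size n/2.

For divide and conquer with division factor 2:

Problem sizes at each level:
Level 0: 16384
Level 1: 8192
Level 2: 4096
Level 3: 2048
Level 4: 1024
Level 5: 512
Level 6: 256
Level 7: 128
Level 8: 64
Level 9: 32
Level 10: 16
Level 11: 8
Level 12: 4
Level 13: 2
Level 14: 1

The root is level 0 and the size-1 base case is level 14 (the tree spans levels 0 through 14, i.e. 15 levels counting the root), so the depth is the number of divisions: log_2(16384) = 14

The recursion tree depth is log_2(16384) = 14. At each level, the problem size is divided by 2, so it takes 14 divisions to reduce to a base case of size 1. The algorithm makes 7 recursive calls at each level.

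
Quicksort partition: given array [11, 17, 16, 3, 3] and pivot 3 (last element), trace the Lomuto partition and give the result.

Lomuto partition with pivot = 3:

Initial array: [11, 17, 16, 3, 3]

arr[0]=11 > 3: no swap
arr[1]=17 > 3: no swap
arr[2]=16 > 3: no swap
arr[3]=3 <= 3: swap with position 0, array becomes [3, 17, 16, 11, 3]

Place pivot at position 1: [3, 3, 16, 11, 17]
Pivot position: 1

After partitioning with pivot 3, the array becomes [3, 3, 16, 11, 17]. The pivot is placed at index 1. All elements to the left of the pivot are <= 3, and all elements to the right are > 3.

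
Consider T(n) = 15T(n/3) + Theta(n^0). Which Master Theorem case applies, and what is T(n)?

Master Theorem for T(n) = 15T(n/3) + O(n^0):

a = 15, b = 3, c = 0
log_b(a) = log_3(15) = 2.4650

Case 1: c = 0 < log_3(15) = 2.4650
T(n) = O(n^(log_3 15))

For T(n) = 15T(n/3) + O(n^0): log_3(15) = 2.4650. This is Case 1 of the Master Theorem (c < log_b(a), work dominated by leaves), giving O(n^(log_3 15)).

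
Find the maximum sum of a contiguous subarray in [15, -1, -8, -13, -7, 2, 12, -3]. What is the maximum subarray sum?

Using Kadane's algorithm on [15, -1, -8, -13, -7, 2, 12, -3]:

Scanning through the array:
Position 1 (value -1): max_ending_here = 14, max_so_far = 15
Position 2 (value -8): max_ending_here = 6, max_so_far = 15
Position 3 (value -13): max_ending_here = -7, max_so_far = 15
Position 4 (value -7): max_ending_here = -7, max_so_far = 15
Position 5 (value 2): max_ending_here = 2, max_so_far = 15
Position 6 (value 12): max_ending_here = 14, max_so_far = 15
Position 7 (value -3): max_ending_here = 11, max_so_far = 15

Maximum subarray: [15]
Maximum sum: 15

The maximum subarray is [15] with sum 15. This subarray runs from index 0 to index 0.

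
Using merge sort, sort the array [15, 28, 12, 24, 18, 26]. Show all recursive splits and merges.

Merge sort trace:

Split: [15, 28, 12, 24, 18, 26] -> [15, 28, 12] and [24, 18, 26]
  Split: [15, 28, 12] -> [15] and [28, 12]
    Split: [28, 12] -> [28] and [12]
    Merge: [28] + [12] -> [12, 28]
  Merge: [15] + [12, 28] -> [12, 15, 28]
  Split: [24, 18, 26] -> [24] and [18, 26]
    Split: [18, 26] -> [18] and [26]
    Merge: [18] + [26] -> [18, 26]
  Merge: [24] + [18, 26] -> [18, 24, 26]
Merge: [12, 15, 28] + [18, 24, 26] -> [12, 15, 18, 24, 26, 28]

Final sorted array: [12, 15, 18, 24, 26, 28]

The merge sort proceeds by recursively splitting the array and merging sorted halves.
After all merges, the sorted array is [12, 15, 18, 24, 26, 28].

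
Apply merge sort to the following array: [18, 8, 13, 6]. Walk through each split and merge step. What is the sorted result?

Merge sort trace:

Split: [18, 8, 13, 6] -> [18, 8] and [13, 6]
  Split: [18, 8] -> [18] and [8]
  Merge: [18] + [8] -> [8, 18]
  Split: [13, 6] -> [13] and [6]
  Merge: [13] + [6] -> [6, 13]
Merge: [8, 18] + [6, 13] -> [6, 8, 13, 18]

Final sorted array: [6, 8, 13, 18]

The merge sort proceeds by recursively splitting the array and merging sorted halves.
After all merges, the sorted array is [6, 8, 13, 18].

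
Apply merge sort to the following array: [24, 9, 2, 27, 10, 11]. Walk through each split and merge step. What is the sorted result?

Merge sort trace:

Split: [24, 9, 2, 27, 10, 11] -> [24, 9, 2] and [27, 10, 11]
  Split: [24, 9, 2] -> [24] and [9, 2]
    Split: [9, 2] -> [9] and [2]
    Merge: [9] + [2] -> [2, 9]
  Merge: [24] + [2, 9] -> [2, 9, 24]
  Split: [27, 10, 11] -> [27] and [10, 11]
    Split: [10, 11] -> [10] and [11]
    Merge: [10] + [11] -> [10, 11]
  Merge: [27] + [10, 11] -> [10, 11, 27]
Merge: [2, 9, 24] + [10, 11, 27] -> [2, 9, 10, 11, 24, 27]

Final sorted array: [2, 9, 10, 11, 24, 27]

The merge sort proceeds by recursively splitting the array and merging sorted halves.
After all merges, the sorted array is [2, 9, 10, 11, 24, 27].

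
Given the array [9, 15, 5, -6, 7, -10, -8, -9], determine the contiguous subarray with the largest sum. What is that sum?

Using Kadane's algorithm on [9, 15, 5, -6, 7, -10, -8, -9]:

Scanning through the array:
Position 1 (value 15): max_ending_here = 24, max_so_far = 24
Position 2 (value 5): max_ending_here = 29, max_so_far = 29
Position 3 (value -6): max_ending_here = 23, max_so_far = 29
Position 4 (value 7): max_ending_here = 30, max_so_far = 30
Position 5 (value -10): max_ending_here = 20, max_so_far = 30
Position 6 (value -8): max_ending_here = 12, max_so_far = 30
Position 7 (value -9): max_ending_here = 3, max_so_far = 30

Maximum subarray: [9, 15, 5, -6, 7]
Maximum sum: 30

The maximum subarray is [9, 15, 5, -6, 7] with sum 30. This subarray runs from index 0 to index 4.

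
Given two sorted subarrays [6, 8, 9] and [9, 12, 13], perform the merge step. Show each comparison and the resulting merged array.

Merging process:

Compare 6 vs 9: take 6 from left. Merged: [6]
Compare 8 vs 9: take 8 from left. Merged: [6, 8]
Compare 9 vs 9: take 9 from left. Merged: [6, 8, 9]
Append remaining from right: [9, 12, 13]. Merged: [6, 8, 9, 9, 12, 13]

Final merged array: [6, 8, 9, 9, 12, 13]
Total comparisons: 3

The merged array is [6, 8, 9, 9, 12, 13], requiring 3 comparisons. The merge step runs in O(n) time where n is the total number of elements.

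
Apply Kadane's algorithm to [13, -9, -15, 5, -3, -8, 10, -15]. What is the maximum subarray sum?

Using Kadane's algorithm on [13, -9, -15, 5, -3, -8, 10, -15]:

Scanning through the array:
Position 1 (value -9): max_ending_here = 4, max_so_far = 13
Position 2 (value -15): max_ending_here = -11, max_so_far = 13
Position 3 (value 5): max_ending_here = 5, max_so_far = 13
Position 4 (value -3): max_ending_here = 2, max_so_far = 13
Position 5 (value -8): max_ending_here = -6, max_so_far = 13
Position 6 (value 10): max_ending_here = 10, max_so_far = 13
Position 7 (value -15): max_ending_here = -5, max_so_far = 13

Maximum subarray: [13]
Maximum sum: 13

The maximum subarray is [13] with sum 13. This subarray runs from index 0 to index 0.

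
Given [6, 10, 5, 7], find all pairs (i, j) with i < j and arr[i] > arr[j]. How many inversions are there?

Finding inversions in [6, 10, 5, 7]:

(0, 2): arr[0]=6 > arr[2]=5
(1, 2): arr[1]=10 > arr[2]=5
(1, 3): arr[1]=10 > arr[3]=7

Total inversions: 3

The array has 3 inversion(s): (0,2), (1,2), (1,3). Each pair (i,j) satisfies i < j and arr[i] > arr[j].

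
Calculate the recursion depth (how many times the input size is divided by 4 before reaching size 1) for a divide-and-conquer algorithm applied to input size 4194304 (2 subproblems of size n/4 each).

For divide and conquer with division factor 4:

Problem sizes at each level:
Level 0: 4194304
Level 1: 1048576
Level 2: 262144
Level 3: 65536
Level 4: 16384
Level 5: 4096
Level 6: 1024
Level 7: 256
Level 8: 64
Level 9: 16
Level 10: 4
Level 11: 1

The root is level 0 and the size-1 base case is level 11 (the tree spans levels 0 through 11, i.e. 12 levels counting the root), so the depth is the number of divisions: log_4(4194304) = 11

The recursion tree depth is log_4(4194304) = 11. At each level, the problem size is divided by 4, so it takes 11 divisions to reduce to a base case of size 1. The algorithm makes 2 recursive calls at each level.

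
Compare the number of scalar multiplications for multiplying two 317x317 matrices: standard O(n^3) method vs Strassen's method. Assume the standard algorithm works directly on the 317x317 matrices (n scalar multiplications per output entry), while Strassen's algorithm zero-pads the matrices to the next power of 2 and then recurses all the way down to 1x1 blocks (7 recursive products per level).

Matrix multiplication for 317x317 matrices:

Strassen's algorithm requires power-of-2 dimensions. Pad 317x317 to 512x512 (next power of 2).

Standard algorithm: 317^3 = 31855013 multiplications
Strassen's algorithm: 7^(log2(512)) = 7^9 = 40353607 multiplications
Difference: 31855013 - 40353607 = -8498594 (Strassen uses MORE here due to padding overhead — for small or just-over-power-of-2 n, padding can outweigh the per-level savings)

Standard: 31855013 multiplications (317^3). Strassen: 40353607 multiplications (7^9, after padding to 512x512). Strassen reduces 8 recursive multiplications to 7 at each level.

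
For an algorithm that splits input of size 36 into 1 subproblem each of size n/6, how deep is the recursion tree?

For divide and conquer with division factor 6:

Problem sizes at each level:
Level 0: 36
Level 1: 6
Level 2: 1

The root is level 0 and the size-1 base case is level 2 (the tree spans levels 0 through 2, i.e. 3 levels counting the root), so the depth is the number of divisions: log_6(36) = 2

The recursion tree depth is log_6(36) = 2. At each level, the problem size is divided by 6, so it takes 2 divisions to reduce to a base case of size 1. The algorithm makes 1 recursive call at each level.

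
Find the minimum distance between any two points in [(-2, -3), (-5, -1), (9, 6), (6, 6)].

Computing all pairwise distances among 4 points:

d((-2, -3), (-5, -1)) = 3.6056
d((-2, -3), (9, 6)) = 14.2127
d((-2, -3), (6, 6)) = 12.0416
d((-5, -1), (9, 6)) = 15.6525
d((-5, -1), (6, 6)) = 13.0384
d((9, 6), (6, 6)) = 3.0 <-- minimum

Closest pair: (9, 6) and (6, 6) with distance 3.0

The closest pair is (9, 6) and (6, 6) with Euclidean distance 3.0. For 4 points, brute-force pairwise comparison is shown above. For large n, the divide-and-conquer algorithm (sort by x, recurse on halves, check the dividing strip) achieves O(n log n).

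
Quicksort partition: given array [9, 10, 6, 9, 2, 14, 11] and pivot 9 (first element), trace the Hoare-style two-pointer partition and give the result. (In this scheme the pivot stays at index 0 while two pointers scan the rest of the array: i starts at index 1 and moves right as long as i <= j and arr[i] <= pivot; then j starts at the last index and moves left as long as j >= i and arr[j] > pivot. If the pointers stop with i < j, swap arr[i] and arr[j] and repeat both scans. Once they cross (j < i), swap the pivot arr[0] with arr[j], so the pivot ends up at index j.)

Hoare-style two-pointer partition with pivot = 9:

Initial array: [9, 10, 6, 9, 2, 14, 11]

Pointers start at i = 1, j = 6.
i stops at index 1 (arr[1]=10 > 9), j stops at index 4 (arr[4]=2 <= 9): swap arr[1] and arr[4], array becomes [9, 2, 6, 9, 10, 14, 11]
i ends at 4, j ends at 3: the pointers have crossed (j < i), so scanning stops.

Swap pivot arr[0] with arr[3] to place pivot at position 3: [9, 2, 6, 9, 10, 14, 11]
Pivot position: 3

After partitioning with pivot 9, the array becomes [9, 2, 6, 9, 10, 14, 11]. The pivot is placed at index 3. All elements to the left of the pivot are <= 9, and all elements to the right are > 9.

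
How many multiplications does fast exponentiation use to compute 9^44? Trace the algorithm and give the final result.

Computing 9^44 by squaring (build up from 9^1; each line after the first costs one multiplication):

9^1 = 9
9^2 = (9^1)^2 = 9^2 = 81
9^4 = (9^2)^2 = 81^2 = 6561
9^5 = 9 * 9^4 = 9 * 6561 = 59049
9^10 = (9^5)^2 = 59049^2 = 3486784401
9^11 = 9 * 9^10 = 9 * 3486784401 = 31381059609
9^22 = (9^11)^2 = 31381059609^2 = 984770902183611232881
9^44 = (9^22)^2 = 984770902183611232881^2 = 969773729787523602876821942164080815560161

Result: 969773729787523602876821942164080815560161
Multiplications needed: 7 (7 lines after 9^1)

9^44 = 969773729787523602876821942164080815560161. Using exponentiation by squaring, this requires 7 multiplications. The key idea: if the exponent is even, square the half-power; if odd, multiply by the base once.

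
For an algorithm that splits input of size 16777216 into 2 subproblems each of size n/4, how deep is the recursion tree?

For divide and conquer with division factor 4:

Problem sizes at each level:
Level 0: 16777216
Level 1: 4194304
Level 2: 1048576
Level 3: 262144
Level 4: 65536
Level 5: 16384
Level 6: 4096
Level 7: 1024
Level 8: 256
Level 9: 64
Level 10: 16
Level 11: 4
Level 12: 1

The root is level 0 and the size-1 base case is level 12 (the tree spans levels 0 through 12, i.e. 13 levels counting the root), so the depth is the number of divisions: log_4(16777216) = 12

The recursion tree depth is log_4(16777216) = 12. At each level, the problem size is divided by 4, so it takes 12 divisions to reduce to a base case of size 1. The algorithm makes 2 recursive calls at each level.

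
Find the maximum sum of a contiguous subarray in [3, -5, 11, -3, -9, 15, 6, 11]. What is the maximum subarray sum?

Using Kadane's algorithm on [3, -5, 11, -3, -9, 15, 6, 11]:

Scanning through the array:
Position 1 (value -5): max_ending_here = -2, max_so_far = 3
Position 2 (value 11): max_ending_here = 11, max_so_far = 11
Position 3 (value -3): max_ending_here = 8, max_so_far = 11
Position 4 (value -9): max_ending_here = -1, max_so_far = 11
Position 5 (value 15): max_ending_here = 15, max_so_far = 15
Position 6 (value 6): max_ending_here = 21, max_so_far = 21
Position 7 (value 11): max_ending_here = 32, max_so_far = 32

Maximum subarray: [15, 6, 11]
Maximum sum: 32

The maximum subarray is [15, 6, 11] with sum 32. This subarray runs from index 5 to index 7.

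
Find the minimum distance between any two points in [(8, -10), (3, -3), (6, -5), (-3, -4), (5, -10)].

Computing all pairwise distances among 5 points:

d((8, -10), (3, -3)) = 8.6023
d((8, -10), (6, -5)) = 5.3852
d((8, -10), (-3, -4)) = 12.53
d((8, -10), (5, -10)) = 3.0 <-- minimum
d((3, -3), (6, -5)) = 3.6056
d((3, -3), (-3, -4)) = 6.0828
d((3, -3), (5, -10)) = 7.2801
d((6, -5), (-3, -4)) = 9.0554
d((6, -5), (5, -10)) = 5.099
d((-3, -4), (5, -10)) = 10.0

Closest pair: (8, -10) and (5, -10) with distance 3.0

The closest pair is (8, -10) and (5, -10) with Euclidean distance 3.0. For 5 points, brute-force pairwise comparison is shown above. For large n, the divide-and-conquer algorithm (sort by x, recurse on halves, check the dividing strip) achieves O(n log n).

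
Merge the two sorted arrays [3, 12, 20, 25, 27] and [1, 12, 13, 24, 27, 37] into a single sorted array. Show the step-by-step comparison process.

Merging process:

Compare 3 vs 1: take 1 from right. Merged: [1]
Compare 3 vs 12: take 3 from left. Merged: [1, 3]
Compare 12 vs 12: take 12 from left. Merged: [1, 3, 12]
Compare 20 vs 12: take 12 from right. Merged: [1, 3, 12, 12]
Compare 20 vs 13: take 13 from right. Merged: [1, 3, 12, 12, 13]
Compare 20 vs 24: take 20 from left. Merged: [1, 3, 12, 12, 13, 20]
Compare 25 vs 24: take 24 from right. Merged: [1, 3, 12, 12, 13, 20, 24]
Compare 25 vs 27: take 25 from left. Merged: [1, 3, 12, 12, 13, 20, 24, 25]
Compare 27 vs 27: take 27 from left. Merged: [1, 3, 12, 12, 13, 20, 24, 25, 27]
Append remaining from right: [27, 37]. Merged: [1, 3, 12, 12, 13, 20, 24, 25, 27, 27, 37]

Final merged array: [1, 3, 12, 12, 13, 20, 24, 25, 27, 27, 37]
Total comparisons: 9

The merged array is [1, 3, 12, 12, 13, 20, 24, 25, 27, 27, 37], requiring 9 comparisons. The merge step runs in O(n) time where n is the total number of elements.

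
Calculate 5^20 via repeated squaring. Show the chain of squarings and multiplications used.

Computing 5^20 by squaring (build up from 5^1; each line after the first costs one multiplication):

5^1 = 5
5^2 = (5^1)^2 = 5^2 = 25
5^4 = (5^2)^2 = 25^2 = 625
5^5 = 5 * 5^4 = 5 * 625 = 3125
5^10 = (5^5)^2 = 3125^2 = 9765625
5^20 = (5^10)^2 = 9765625^2 = 95367431640625

Result: 95367431640625
Multiplications needed: 5 (5 lines after 5^1)

5^20 = 95367431640625. Using exponentiation by squaring, this requires 5 multiplications. The key idea: if the exponent is even, square the half-power; if odd, multiply by the base once.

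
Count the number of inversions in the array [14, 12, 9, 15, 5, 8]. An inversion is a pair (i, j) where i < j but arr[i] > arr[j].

Finding inversions in [14, 12, 9, 15, 5, 8]:

(0, 1): arr[0]=14 > arr[1]=12
(0, 2): arr[0]=14 > arr[2]=9
(0, 4): arr[0]=14 > arr[4]=5
(0, 5): arr[0]=14 > arr[5]=8
(1, 2): arr[1]=12 > arr[2]=9
(1, 4): arr[1]=12 > arr[4]=5
(1, 5): arr[1]=12 > arr[5]=8
(2, 4): arr[2]=9 > arr[4]=5
(2, 5): arr[2]=9 > arr[5]=8
(3, 4): arr[3]=15 > arr[4]=5
(3, 5): arr[3]=15 > arr[5]=8

Total inversions: 11

The array has 11 inversion(s): (0,1), (0,2), (0,4), (0,5), (1,2), (1,4), (1,5), (2,4), (2,5), (3,4), (3,5). Each pair (i,j) satisfies i < j and arr[i] > arr[j].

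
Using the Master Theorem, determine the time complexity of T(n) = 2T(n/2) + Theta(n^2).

Master Theorem for T(n) = 2T(n/2) + O(n^2):

a = 2, b = 2, c = 2
log_b(a) = log_2(2) = 1.0000

Case 3: c = 2 > log_2(2) = 1.0000
T(n) = O(n^2) = O(n^2)

For T(n) = 2T(n/2) + O(n^2): log_2(2) = 1.0000. This is Case 3 of the Master Theorem (c > log_b(a), work dominated by root), giving O(n^2).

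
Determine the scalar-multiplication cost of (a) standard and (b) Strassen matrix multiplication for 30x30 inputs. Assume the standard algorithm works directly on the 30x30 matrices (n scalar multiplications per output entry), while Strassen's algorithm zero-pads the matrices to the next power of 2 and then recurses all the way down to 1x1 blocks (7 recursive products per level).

Matrix multiplication for 30x30 matrices:

Strassen's algorithm requires power-of-2 dimensions. Pad 30x30 to 32x32 (next power of 2).

Standard algorithm: 30^3 = 27000 multiplications
Strassen's algorithm: 7^(log2(32)) = 7^5 = 16807 multiplications
Savings: 27000 - 16807 = 10193 multiplications

Standard: 27000 multiplications (30^3). Strassen: 16807 multiplications (7^5, after padding to 32x32). Strassen reduces 8 recursive multiplications to 7 at each level.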